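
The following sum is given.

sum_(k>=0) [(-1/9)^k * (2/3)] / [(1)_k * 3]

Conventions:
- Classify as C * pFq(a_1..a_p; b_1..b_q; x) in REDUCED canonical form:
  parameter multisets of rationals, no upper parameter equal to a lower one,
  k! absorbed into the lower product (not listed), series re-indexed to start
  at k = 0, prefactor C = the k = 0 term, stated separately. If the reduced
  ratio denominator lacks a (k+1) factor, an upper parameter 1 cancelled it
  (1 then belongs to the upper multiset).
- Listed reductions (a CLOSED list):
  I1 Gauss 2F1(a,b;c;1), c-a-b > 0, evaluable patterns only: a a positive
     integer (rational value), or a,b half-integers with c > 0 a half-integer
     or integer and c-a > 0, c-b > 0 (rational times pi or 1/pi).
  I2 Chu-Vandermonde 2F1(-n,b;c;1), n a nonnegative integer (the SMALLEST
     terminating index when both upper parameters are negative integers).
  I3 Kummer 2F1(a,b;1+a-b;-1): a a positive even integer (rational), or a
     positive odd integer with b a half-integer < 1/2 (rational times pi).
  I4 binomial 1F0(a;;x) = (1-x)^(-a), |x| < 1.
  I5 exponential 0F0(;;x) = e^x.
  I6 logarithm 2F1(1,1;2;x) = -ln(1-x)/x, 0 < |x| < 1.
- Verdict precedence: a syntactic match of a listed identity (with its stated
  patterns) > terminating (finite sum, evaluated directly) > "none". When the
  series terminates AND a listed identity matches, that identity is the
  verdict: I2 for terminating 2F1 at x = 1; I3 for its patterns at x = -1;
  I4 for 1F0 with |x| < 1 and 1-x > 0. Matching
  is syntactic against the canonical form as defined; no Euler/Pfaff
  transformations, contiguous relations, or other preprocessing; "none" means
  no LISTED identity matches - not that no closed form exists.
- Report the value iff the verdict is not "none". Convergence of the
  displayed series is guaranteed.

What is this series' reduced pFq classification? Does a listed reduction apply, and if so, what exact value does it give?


The series (x = -1/9) is 0F0: upper {-}, lower {-}, prefactor 2/9. Verdict: the exponential series (I5) fires (the 0F0 exponential series at x = -1/9). Sum: (2/9) * e^(-1/9).

The tell: from the first term 2/9: the constant factors (C = 2/9, x = -1/9) combine into one prefactor.
Adjacent-term ratio: r(k) = (-1/9) * 1 / [(k+1)] - rational in k, leading ratio (-1/9); with t_0 = 2/9, classification follows.


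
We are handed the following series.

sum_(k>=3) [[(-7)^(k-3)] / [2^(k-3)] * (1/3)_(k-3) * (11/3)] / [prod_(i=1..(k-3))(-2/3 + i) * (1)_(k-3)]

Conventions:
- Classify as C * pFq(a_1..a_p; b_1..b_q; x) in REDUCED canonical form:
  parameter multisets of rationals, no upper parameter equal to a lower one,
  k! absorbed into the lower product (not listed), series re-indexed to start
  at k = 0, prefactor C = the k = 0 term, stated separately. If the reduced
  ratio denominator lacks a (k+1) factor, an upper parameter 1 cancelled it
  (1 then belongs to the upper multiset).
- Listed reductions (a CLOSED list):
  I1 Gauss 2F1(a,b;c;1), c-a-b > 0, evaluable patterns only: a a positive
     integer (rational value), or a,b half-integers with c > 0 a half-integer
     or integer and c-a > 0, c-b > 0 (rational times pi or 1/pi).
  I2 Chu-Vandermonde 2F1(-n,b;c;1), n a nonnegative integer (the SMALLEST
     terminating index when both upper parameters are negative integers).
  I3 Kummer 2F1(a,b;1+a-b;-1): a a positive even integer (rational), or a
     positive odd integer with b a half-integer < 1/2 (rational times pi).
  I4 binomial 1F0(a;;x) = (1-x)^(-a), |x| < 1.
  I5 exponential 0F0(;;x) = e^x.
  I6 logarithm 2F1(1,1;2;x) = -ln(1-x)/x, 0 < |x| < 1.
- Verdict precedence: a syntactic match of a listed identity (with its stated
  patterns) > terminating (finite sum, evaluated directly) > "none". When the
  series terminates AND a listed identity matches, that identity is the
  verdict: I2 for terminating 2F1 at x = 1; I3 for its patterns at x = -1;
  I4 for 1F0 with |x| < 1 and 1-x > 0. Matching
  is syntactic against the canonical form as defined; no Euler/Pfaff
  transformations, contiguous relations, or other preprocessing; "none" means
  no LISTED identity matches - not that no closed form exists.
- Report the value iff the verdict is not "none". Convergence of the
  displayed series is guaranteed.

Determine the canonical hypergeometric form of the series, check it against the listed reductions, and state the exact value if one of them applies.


With C = 11/3: the canonical form is 0F0(-; -; -7/2). Verdict: the I5 exponential reduction applies (the 0F0 exponential series at x = -7/2). Its exact value is (11/3) * e^(-7/2).

The tell: from the first term 11/3: the lower running product (C = 11/3, x = -7/2) is a rising factorial.
Term ratio: r(k) = (-7/2) * 1 / [(k+1)] ; factor over Q: parameters, x = (-7/2), and C = 11/3.


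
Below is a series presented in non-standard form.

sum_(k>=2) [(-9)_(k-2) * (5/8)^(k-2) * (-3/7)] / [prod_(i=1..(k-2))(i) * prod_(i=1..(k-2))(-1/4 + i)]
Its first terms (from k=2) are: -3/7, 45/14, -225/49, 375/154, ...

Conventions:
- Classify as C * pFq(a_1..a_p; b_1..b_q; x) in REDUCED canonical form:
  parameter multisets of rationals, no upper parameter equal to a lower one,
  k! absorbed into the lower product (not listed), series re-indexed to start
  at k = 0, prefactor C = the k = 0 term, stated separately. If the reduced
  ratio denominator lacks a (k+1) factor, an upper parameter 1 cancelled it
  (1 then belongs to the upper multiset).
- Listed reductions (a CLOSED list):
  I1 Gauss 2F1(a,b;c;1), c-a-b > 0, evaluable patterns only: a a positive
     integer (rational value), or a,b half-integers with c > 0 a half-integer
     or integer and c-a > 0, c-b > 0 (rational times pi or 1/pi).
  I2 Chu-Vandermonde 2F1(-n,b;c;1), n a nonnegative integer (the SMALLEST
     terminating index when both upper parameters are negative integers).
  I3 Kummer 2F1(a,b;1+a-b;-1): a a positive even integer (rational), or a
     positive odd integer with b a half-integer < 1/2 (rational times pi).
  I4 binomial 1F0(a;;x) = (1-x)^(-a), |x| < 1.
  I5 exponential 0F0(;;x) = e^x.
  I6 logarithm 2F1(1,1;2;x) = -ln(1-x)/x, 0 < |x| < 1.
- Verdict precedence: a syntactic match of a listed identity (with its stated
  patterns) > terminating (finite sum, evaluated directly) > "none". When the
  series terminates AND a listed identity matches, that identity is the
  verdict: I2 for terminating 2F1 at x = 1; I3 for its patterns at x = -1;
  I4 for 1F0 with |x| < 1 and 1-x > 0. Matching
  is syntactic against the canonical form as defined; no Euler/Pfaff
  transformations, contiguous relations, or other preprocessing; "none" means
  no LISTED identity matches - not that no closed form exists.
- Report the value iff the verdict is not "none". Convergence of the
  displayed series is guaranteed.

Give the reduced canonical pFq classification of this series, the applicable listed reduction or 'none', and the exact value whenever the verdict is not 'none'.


With C = -3/7: the canonical form is 1F1(-9; 3/4; 5/8). Verdict: terminating. With -9 upstairs the series is a 10-term polynomial sum; evaluated term by term. Sum: 200737042007/2119751327232.

Key step: from the first term -3/7: the lower running product (prefactor -3/7) is a rising factorial.
Step ratio: r(k) = (5/8) * (k-9) / [(k+3/4) (k+1)] ; factor over Q: parameters, x = (5/8), and C = -3/7.


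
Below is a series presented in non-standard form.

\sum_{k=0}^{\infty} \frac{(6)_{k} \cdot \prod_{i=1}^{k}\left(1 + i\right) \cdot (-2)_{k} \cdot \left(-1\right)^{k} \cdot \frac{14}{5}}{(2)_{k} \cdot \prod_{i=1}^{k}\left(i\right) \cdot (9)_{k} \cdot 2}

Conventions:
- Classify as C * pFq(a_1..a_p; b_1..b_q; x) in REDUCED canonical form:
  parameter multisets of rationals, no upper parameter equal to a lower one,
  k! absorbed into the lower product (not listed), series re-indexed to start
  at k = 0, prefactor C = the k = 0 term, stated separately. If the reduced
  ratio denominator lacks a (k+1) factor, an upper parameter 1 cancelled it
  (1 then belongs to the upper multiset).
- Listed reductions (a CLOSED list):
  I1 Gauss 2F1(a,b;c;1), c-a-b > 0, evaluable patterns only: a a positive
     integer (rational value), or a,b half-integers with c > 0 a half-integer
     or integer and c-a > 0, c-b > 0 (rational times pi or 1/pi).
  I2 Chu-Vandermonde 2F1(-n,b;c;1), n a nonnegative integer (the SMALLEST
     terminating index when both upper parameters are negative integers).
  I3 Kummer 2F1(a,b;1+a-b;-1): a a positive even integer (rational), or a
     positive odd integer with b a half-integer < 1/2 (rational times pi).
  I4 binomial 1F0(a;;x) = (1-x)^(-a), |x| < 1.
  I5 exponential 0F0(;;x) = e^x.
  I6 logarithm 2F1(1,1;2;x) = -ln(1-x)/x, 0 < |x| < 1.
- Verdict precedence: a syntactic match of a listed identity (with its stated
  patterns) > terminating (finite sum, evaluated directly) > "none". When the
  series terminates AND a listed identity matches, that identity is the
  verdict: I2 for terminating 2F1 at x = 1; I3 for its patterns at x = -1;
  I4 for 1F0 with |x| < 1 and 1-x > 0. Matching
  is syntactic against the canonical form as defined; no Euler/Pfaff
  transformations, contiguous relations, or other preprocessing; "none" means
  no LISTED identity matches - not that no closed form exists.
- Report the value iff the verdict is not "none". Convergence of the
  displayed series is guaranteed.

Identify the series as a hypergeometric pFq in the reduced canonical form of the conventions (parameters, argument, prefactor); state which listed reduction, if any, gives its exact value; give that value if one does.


With C = \frac{7}{5}: the canonical form is 2F1(-2, 6; 9; -1). Verdict: Kummer (I3) fires (x = -1; c = 9 equals 1+a-b for upper {-2, 6}: listed pattern). Exact value: \frac{98}{25}.

First insight: x = -1 and the parameter 2 appears in both the upper and lower lists and cancels.
Step ratio: r(k) = -1 * (k-2) (k+6) / [(k+9) (k+1)] ; factor over Q: parameters, x = -1, and C = \frac{7}{5}.


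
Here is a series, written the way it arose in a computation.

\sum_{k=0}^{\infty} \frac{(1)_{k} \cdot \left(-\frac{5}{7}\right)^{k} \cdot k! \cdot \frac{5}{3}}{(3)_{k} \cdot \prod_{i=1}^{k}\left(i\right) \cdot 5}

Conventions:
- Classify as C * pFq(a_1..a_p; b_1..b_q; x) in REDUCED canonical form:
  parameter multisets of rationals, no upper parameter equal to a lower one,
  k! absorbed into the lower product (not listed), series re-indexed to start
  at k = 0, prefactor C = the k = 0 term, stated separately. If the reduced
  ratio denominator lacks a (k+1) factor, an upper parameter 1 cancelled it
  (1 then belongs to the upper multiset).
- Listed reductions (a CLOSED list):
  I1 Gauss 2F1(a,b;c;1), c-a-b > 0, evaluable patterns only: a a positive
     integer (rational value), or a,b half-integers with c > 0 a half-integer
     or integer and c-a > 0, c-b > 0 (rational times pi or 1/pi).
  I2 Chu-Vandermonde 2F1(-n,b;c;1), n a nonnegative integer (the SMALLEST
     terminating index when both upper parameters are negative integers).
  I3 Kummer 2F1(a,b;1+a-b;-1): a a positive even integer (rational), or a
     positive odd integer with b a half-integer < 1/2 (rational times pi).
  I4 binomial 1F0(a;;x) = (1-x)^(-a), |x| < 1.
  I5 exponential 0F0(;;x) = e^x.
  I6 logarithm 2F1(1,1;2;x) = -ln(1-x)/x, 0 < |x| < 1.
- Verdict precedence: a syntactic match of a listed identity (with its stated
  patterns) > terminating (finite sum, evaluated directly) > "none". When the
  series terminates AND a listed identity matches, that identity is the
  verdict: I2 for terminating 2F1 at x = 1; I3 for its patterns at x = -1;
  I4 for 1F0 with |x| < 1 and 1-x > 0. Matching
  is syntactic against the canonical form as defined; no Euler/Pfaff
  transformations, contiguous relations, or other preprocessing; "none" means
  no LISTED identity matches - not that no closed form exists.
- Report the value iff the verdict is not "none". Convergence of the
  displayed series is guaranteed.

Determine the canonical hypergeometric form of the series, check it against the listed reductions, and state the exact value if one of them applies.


x = -\frac{5}{7} here; the reduced form reads 2F1, upper {1, 1}, lower {3}, C = \frac{1}{3}. Verdict: none. No listed pattern accepts 2F1(1, 1; 3; -\frac{5}{7}).

The tell: from the first term \frac{1}{3}: the constant factors (C = 1/3, x = -5/7) combine into one prefactor.
Adjacent-term ratio: r(k) = -\frac{5}{7} * (k+1) (k+1) / [(k+3) (k+1)] - rational in k, leading ratio -\frac{5}{7}; with t_0 = \frac{1}{3}, classification follows.


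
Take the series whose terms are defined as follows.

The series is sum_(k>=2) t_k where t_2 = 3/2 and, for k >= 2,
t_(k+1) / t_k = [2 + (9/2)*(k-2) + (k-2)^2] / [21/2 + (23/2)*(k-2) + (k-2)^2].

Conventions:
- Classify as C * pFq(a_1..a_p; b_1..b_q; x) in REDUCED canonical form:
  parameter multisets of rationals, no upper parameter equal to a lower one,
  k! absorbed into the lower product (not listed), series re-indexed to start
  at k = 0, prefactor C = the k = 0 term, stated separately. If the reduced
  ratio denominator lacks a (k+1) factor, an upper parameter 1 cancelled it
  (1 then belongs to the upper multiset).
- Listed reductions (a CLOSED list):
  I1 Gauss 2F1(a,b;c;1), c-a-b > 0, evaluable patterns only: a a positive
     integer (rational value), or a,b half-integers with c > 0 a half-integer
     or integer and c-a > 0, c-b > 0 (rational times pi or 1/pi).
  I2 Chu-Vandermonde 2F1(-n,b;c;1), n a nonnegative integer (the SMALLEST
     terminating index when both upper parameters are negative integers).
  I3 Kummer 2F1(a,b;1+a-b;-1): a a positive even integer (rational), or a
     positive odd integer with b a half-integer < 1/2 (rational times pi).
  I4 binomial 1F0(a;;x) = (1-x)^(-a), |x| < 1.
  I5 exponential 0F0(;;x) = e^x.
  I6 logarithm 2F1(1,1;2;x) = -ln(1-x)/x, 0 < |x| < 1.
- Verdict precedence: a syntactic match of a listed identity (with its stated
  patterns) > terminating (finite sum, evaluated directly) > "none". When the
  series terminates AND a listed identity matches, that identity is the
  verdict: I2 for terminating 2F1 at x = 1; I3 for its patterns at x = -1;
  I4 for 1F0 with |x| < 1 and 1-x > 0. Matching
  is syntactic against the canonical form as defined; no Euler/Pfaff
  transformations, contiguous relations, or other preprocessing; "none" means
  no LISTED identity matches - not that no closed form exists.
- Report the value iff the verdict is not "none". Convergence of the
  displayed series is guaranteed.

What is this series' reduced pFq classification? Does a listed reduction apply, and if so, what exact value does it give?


At argument 1: a 2F1 with upper {1/2, 4}, lower {21/2}, scaled by C = 3/2. Verdict at x = 1: Gauss (I1, integer-parameter pattern) matches (x = 1: the Gamma ratio telescopes since c-a-b = 6 > 0 and a = 4 in Z>0). Its exact value is 20995/10752.

The tell: with t_0 = 3/2, the expanded ratio factors over Q; prefactor 3/2, roots give parameters.
Step ratio: r(k) = 1 * (k+1/2) (k+4) / [(k+21/2) (k+1)] - poly over poly, x = 1 from leading terms; C = 3/2 at k = 0.


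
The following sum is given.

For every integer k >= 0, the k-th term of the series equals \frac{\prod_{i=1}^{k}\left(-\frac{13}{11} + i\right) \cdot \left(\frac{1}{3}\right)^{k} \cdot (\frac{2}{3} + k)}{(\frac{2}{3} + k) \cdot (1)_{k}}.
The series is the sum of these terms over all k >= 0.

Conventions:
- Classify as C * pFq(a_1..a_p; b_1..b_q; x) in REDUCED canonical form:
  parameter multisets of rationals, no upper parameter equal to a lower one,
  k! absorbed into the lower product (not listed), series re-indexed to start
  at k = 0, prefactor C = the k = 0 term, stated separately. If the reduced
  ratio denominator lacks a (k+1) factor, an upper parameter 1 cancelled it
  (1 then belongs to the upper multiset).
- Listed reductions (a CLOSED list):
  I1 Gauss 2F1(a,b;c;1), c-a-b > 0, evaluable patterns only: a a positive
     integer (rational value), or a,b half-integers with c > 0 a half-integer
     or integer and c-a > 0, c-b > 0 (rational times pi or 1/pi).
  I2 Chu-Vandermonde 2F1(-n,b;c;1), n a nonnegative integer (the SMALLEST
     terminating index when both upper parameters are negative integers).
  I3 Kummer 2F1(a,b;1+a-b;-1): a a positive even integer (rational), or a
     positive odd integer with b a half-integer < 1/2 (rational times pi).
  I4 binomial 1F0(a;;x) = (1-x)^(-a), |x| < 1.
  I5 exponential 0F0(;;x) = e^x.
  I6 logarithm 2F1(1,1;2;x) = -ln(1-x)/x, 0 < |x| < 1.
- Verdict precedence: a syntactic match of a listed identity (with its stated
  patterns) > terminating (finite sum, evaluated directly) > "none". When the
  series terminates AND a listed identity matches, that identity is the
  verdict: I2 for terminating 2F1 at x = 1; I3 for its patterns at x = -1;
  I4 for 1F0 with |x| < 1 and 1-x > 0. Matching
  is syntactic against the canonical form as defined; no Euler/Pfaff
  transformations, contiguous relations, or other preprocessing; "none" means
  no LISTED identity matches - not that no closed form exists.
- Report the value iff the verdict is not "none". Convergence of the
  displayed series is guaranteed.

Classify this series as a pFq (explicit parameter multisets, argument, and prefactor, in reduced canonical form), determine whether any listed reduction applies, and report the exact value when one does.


Prefactor 1, argument \frac{1}{3}: 1F0 with upper {-\frac{2}{11}} over lower {-}. Verdict: this is the binomial series (I4) (the 1F0 binomial series: exponent 2/11, x = \frac{1}{3}). Value: \left(\frac{2}{3}\right)^{\frac{2}{11}}.

First insight: with t_0 = 1, the running product (prefactor 1) telescopes to a rising factorial.
Term ratio: r(k) = \frac{1}{3} * (k-\frac{2}{11}) / [(k+1)] - rational in k, leading ratio \frac{1}{3}; with t_0 = 1, classification follows.


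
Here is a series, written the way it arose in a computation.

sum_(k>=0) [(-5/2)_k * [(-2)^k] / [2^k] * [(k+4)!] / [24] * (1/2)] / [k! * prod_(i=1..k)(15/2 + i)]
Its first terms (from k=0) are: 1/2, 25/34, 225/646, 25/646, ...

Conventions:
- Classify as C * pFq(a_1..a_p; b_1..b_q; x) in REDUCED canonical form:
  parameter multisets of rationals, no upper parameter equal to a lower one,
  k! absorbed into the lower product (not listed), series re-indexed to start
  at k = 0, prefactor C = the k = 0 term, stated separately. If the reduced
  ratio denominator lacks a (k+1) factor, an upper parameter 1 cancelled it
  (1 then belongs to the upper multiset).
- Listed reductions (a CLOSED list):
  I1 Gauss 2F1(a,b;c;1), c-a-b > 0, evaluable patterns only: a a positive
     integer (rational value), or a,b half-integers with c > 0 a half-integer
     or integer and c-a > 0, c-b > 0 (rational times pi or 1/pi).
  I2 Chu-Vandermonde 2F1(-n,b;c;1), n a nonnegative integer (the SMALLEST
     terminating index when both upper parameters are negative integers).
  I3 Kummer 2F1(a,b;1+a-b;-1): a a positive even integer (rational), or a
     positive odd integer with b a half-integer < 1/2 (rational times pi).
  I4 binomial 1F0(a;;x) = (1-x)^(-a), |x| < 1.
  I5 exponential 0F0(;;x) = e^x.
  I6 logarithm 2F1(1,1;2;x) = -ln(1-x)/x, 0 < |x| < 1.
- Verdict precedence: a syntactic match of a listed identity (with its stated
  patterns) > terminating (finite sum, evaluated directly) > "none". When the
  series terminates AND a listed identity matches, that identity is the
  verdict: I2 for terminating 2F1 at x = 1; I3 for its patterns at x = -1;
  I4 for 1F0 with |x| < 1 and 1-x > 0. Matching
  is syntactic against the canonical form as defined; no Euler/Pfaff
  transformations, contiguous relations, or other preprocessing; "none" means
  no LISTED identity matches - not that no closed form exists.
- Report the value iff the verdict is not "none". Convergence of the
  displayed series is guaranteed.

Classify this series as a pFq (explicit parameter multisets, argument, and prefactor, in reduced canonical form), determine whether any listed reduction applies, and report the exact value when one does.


With C = 1/2: the canonical form is 2F1(-5/2, 5; 17/2; -1). Verdict: Kummer (I3) fires (x = -1; c = 17/2 equals 1+a-b for upper {-5/2, 5}: listed pattern). Sum: (135135/262144) * pi.

The tell: from the first term 1/2: the two k-th powers (prefactor 1/2) combine into one argument.
Consecutive-term ratio: r(k) = (-1) * (k-5/2) (k+5) / [(k+17/2) (k+1)] ; factor over Q: parameters, x = (-1), and C = 1/2.


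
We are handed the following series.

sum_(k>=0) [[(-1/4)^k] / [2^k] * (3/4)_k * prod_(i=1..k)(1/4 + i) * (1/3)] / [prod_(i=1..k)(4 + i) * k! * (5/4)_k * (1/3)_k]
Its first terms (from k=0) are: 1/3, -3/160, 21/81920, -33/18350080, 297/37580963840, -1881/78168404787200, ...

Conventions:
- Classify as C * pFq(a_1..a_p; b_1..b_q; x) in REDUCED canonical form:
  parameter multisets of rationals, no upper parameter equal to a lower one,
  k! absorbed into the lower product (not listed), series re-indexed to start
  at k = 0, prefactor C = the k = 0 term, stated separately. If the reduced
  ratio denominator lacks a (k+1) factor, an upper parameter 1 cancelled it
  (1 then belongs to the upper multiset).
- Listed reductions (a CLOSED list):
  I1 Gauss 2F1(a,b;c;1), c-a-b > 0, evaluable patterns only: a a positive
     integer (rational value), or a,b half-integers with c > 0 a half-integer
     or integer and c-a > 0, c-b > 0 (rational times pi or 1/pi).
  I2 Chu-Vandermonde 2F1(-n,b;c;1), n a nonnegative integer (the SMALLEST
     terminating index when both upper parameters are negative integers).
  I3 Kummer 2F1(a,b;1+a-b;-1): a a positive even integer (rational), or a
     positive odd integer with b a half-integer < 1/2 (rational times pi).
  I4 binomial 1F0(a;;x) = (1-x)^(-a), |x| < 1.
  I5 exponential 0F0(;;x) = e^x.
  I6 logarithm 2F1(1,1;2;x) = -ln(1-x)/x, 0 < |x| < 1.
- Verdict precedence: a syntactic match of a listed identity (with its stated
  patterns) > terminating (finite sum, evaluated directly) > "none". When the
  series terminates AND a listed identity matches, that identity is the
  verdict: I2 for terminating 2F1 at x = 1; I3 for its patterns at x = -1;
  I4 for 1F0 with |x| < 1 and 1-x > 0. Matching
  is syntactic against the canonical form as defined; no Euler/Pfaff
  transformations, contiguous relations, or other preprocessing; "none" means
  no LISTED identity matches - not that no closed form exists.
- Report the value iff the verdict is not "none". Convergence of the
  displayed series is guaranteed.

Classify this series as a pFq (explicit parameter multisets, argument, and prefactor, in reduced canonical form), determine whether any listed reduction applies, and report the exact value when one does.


Reduced: x = -1/8, 1F2, upper = {3/4}, lower = {1/3, 5}, C = 1/3. Verdict: none. Every listed pattern misses the 1F2 form at -1/8, upper {3/4}.

Structural cue: x = (-1/8) and the two k-th powers (C = 1/3, x = -1/8) combine into one argument.
Step ratio: r(k) = (-1/8) * (k+3/4) / [(k+1/3) (k+5) (k+1)] - rational in k, leading ratio (-1/8); with t_0 = 1/3, classification follows.


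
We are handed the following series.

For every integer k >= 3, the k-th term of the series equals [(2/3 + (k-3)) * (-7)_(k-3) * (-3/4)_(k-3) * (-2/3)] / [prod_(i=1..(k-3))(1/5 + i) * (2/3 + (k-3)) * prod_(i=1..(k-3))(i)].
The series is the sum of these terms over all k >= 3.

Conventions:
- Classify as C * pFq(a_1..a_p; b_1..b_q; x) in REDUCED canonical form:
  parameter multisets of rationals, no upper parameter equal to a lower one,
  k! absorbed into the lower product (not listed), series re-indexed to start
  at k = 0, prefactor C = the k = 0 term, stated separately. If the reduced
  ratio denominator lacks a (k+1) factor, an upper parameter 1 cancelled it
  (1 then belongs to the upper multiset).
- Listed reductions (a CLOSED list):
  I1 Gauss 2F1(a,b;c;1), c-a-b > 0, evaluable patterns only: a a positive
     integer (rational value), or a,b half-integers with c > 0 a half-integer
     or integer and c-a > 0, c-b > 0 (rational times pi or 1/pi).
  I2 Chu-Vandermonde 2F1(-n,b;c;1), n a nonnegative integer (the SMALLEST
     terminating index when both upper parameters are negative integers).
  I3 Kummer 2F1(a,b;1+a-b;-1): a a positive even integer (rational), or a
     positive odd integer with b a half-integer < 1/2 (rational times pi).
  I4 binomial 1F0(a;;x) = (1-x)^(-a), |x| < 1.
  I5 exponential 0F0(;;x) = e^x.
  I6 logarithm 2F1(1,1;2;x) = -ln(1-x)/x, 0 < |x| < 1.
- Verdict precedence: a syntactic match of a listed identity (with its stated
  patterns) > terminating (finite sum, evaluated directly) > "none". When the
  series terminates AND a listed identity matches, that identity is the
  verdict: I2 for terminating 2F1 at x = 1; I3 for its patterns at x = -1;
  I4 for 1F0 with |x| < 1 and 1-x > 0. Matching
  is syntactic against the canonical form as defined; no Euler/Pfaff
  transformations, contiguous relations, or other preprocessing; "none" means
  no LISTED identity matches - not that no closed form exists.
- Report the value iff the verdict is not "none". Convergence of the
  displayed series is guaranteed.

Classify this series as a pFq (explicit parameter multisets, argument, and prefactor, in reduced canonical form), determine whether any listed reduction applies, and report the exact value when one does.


With C = -2/3: the canonical form is 2F1(-7, -3/4; 6/5; 1). Verdict: Chu-Vandermonde (I2) fires (terminating 2F1 at x = 1 with n = 7, b = -3/4, c = 6/5). Exact value: -583738979/195035136.

Structural cue: from the first term -2/3: the product of the first k integers (C = -2/3, x = 1) is k!.
Adjacent-term ratio: r(k) = 1 * (k-7) (k-3/4) / [(k+6/5) (k+1)] - rational; roots negated = parameters, x = 1, C = -2/3.


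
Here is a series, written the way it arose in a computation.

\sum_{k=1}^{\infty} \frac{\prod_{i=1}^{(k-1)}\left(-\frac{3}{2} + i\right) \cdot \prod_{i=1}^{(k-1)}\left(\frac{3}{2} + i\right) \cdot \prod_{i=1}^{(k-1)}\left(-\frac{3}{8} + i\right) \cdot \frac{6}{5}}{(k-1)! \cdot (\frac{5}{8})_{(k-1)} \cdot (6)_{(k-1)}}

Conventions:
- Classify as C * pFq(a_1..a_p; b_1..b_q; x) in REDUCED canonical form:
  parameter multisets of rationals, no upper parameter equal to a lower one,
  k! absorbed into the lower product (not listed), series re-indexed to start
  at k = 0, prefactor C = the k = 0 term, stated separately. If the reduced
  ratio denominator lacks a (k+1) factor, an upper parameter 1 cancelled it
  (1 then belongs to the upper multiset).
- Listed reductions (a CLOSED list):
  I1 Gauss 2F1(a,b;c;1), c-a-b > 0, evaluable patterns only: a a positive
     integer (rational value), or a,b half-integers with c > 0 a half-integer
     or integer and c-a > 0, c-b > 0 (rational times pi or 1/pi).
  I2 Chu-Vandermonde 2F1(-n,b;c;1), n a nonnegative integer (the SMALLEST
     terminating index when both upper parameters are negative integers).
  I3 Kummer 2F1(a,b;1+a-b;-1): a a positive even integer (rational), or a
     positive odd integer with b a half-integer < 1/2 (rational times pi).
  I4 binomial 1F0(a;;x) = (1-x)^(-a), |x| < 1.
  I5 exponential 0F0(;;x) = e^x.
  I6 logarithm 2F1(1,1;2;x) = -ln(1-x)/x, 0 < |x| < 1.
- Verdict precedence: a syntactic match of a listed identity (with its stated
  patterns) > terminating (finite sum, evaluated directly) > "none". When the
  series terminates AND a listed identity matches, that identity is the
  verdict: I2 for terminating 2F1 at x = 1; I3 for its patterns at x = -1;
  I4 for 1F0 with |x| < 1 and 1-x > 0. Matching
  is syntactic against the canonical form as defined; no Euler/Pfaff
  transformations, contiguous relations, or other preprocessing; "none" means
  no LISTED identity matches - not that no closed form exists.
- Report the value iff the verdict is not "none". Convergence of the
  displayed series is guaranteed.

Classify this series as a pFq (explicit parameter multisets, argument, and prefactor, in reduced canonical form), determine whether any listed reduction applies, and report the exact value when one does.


First insight: x = 1 and the running product (C = 6/5) telescopes to a rising factorial.
Term ratio: r(k) = 1 * (k-\frac{1}{2}) (k+\frac{5}{2}) / [(k+6) (k+1)] - poly over poly, x = 1 from leading terms; C = \frac{6}{5} at k = 0.

At argument 1: a 2F1 with upper {-\frac{1}{2}, \frac{5}{2}}, lower {6}, scaled by C = \frac{6}{5}. Verdict at x = 1: the half-integer Gauss pattern (I1) matches (x = 1; upper {-\frac{1}{2}, \frac{5}{2}} half-integers, c = 6 in the evaluable pattern). Its exact value is \frac{16384}{5775} / \pi.


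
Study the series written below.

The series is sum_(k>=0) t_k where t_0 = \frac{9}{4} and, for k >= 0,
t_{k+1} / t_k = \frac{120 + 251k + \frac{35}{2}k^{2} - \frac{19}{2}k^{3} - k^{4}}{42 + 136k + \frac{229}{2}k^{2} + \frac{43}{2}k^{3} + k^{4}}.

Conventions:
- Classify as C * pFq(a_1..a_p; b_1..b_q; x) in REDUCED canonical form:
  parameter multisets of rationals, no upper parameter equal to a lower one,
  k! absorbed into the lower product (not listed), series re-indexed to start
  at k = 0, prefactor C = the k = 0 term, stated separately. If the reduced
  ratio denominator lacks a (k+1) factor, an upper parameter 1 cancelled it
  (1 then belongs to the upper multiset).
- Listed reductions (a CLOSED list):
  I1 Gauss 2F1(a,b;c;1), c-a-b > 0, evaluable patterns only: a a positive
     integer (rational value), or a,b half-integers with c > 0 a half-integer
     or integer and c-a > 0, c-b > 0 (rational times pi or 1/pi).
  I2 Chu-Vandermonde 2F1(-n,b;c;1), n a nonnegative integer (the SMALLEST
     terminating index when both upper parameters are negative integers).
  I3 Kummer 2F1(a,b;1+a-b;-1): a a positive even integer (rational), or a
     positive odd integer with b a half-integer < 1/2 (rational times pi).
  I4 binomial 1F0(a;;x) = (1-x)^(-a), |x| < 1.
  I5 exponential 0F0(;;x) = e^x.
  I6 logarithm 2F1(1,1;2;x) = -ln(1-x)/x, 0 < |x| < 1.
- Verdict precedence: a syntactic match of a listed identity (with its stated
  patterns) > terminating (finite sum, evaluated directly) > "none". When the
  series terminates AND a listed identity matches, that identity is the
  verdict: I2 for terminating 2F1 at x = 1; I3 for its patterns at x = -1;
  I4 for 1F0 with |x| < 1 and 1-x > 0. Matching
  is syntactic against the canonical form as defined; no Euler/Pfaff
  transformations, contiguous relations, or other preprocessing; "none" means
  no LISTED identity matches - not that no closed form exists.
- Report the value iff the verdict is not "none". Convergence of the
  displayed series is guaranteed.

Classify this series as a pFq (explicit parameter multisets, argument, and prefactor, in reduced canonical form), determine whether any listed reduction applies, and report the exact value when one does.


At argument -1: a 2F1 with upper {-5, 8}, lower {14}, scaled by C = \frac{9}{4}. Verdict at x = -1: Kummer (I3) matches (x = -1; c = 14 equals 1+a-b for upper {-5, 8}: listed pattern). Exact value: \frac{1287}{56}.

Key step: with t_0 = \frac{9}{4}, the ratio is unreduced: k + 1/2 divides both sides (C = 9/4, x = -1).
Adjacent-term ratio: r(k) = -1 * (k-5) (k+8) / [(k+14) (k+1)] - rational in k. x = -1; t_0 = \frac{9}{4}; negate the roots.


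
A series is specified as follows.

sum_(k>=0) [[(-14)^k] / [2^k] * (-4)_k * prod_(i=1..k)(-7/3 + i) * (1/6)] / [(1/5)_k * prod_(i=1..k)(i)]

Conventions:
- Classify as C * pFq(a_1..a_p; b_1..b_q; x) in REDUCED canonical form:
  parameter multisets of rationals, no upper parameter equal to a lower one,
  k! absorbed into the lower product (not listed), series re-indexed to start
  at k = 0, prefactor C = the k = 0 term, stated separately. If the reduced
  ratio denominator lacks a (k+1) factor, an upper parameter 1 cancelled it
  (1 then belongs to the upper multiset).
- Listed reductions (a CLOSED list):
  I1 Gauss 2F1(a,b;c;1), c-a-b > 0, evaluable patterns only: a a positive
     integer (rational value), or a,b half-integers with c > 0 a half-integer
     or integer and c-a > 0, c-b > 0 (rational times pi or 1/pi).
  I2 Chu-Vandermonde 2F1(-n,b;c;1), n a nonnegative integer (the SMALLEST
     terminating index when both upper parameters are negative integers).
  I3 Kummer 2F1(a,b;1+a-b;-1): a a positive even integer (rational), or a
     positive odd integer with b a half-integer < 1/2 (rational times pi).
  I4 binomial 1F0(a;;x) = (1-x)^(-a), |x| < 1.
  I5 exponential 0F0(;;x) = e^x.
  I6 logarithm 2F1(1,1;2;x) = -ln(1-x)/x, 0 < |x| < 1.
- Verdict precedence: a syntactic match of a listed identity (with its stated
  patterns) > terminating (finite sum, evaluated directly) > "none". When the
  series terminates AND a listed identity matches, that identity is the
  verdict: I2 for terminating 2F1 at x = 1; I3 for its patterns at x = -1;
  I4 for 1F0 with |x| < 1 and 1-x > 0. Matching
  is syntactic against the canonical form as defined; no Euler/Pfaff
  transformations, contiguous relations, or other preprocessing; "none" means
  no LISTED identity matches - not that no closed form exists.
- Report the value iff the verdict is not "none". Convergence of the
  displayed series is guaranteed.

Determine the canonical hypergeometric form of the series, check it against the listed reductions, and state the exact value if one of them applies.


Reduced: x = -7, 2F1, upper = {-4, -4/3}, lower = {1/5}, C = 1/6. Verdict: terminating. With -4 upstairs the series is a 5-term polynomial sum; evaluated term by term. Sum: 19571177/64152.

The tell: from the first term 1/6: the two k-th powers (C = 1/6) combine into one argument.
Adjacent-term ratio: r(k) = (-7) * (k-4) (k-4/3) / [(k+1/5) (k+1)] ; factor over Q: parameters, x = (-7), and C = 1/6.


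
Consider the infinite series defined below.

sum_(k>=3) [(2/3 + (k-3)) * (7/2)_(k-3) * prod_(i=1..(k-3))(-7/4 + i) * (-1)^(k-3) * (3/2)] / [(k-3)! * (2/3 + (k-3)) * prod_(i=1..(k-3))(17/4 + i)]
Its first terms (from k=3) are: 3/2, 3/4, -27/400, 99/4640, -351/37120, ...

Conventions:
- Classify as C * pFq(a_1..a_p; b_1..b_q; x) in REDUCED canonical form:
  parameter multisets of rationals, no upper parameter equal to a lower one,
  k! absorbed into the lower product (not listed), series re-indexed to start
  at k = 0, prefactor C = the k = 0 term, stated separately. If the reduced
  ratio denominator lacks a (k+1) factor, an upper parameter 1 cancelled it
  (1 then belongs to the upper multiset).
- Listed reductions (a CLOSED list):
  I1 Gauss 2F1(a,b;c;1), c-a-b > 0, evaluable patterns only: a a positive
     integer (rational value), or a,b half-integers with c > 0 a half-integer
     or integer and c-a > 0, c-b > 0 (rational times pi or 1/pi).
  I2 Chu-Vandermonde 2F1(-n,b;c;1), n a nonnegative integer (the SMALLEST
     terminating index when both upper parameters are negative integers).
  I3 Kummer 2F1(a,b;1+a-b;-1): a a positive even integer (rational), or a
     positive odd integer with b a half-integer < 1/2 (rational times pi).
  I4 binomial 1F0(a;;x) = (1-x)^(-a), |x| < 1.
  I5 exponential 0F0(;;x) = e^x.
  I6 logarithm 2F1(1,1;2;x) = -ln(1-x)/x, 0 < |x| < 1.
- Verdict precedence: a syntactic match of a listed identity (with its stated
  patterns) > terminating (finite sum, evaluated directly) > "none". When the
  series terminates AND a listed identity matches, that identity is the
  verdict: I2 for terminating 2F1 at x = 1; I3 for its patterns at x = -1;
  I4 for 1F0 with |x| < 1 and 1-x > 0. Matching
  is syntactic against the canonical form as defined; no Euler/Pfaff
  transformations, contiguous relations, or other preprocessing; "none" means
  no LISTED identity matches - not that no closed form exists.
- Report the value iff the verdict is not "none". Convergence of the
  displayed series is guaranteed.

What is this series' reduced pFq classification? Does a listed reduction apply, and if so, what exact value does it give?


This is 3/2 * 2F1(-3/4, 7/2; 21/4; -1) in reduced canonical form. Verdict: none here - no I1-I6 shape fits x = -1 with lower {21/4}.

First insight: from the first term 3/2: the lower running product (C = 3/2, x = -1) is a rising factorial.
Step ratio: r(k) = (-1) * (k-3/4) (k+7/2) / [(k+21/4) (k+1)] - poly over poly, x = (-1) from leading terms; C = 3/2 at k = 0.


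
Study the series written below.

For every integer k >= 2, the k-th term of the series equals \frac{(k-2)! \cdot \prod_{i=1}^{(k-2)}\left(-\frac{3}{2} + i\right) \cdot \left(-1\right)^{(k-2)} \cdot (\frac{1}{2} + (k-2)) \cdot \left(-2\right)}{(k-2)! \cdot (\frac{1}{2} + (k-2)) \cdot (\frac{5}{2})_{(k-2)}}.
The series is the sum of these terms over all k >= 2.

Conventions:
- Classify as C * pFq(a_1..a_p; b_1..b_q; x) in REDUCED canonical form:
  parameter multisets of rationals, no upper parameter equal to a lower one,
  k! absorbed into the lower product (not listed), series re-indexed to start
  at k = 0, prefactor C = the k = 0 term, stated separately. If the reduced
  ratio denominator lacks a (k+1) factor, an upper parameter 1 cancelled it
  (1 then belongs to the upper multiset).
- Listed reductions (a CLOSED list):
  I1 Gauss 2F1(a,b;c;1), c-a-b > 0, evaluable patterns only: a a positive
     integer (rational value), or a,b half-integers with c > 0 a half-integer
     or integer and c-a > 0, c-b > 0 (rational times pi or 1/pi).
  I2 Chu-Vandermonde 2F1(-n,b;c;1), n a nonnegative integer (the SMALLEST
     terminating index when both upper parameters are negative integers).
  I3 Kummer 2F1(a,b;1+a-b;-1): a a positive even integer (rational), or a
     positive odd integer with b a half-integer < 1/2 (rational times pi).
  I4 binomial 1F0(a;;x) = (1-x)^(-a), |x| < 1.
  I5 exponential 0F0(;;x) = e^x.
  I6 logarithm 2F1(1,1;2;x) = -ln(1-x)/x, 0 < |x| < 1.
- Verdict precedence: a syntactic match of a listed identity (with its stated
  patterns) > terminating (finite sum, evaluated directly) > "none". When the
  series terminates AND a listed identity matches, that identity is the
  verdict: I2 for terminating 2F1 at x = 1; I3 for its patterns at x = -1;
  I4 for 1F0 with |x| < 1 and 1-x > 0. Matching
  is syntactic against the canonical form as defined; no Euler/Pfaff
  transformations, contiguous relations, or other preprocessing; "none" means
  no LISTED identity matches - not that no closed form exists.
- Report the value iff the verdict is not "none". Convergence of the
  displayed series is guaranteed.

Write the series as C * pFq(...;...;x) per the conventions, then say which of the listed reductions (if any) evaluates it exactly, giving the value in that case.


Canonical form: C = -2 times 2F1 with upper {-\frac{1}{2}, 1}, lower {\frac{5}{2}}, x = -1. Verdict: Kummer (I3) fires (x = -1; c = \frac{5}{2} equals 1+a-b for upper {-\frac{1}{2}, 1}: listed pattern). Value: \left(-\frac{3}{4}\right) \cdot \pi.

Structural cue: from the first term -2: striking the common factor k + 1/2 reduces the term (prefactor -2).
Term ratio: r(k) = -1 * (k-\frac{1}{2}) (k+1) / [(k+\frac{5}{2}) (k+1)] - poly over poly, x = -1 from leading terms; C = -2 at k = 0.


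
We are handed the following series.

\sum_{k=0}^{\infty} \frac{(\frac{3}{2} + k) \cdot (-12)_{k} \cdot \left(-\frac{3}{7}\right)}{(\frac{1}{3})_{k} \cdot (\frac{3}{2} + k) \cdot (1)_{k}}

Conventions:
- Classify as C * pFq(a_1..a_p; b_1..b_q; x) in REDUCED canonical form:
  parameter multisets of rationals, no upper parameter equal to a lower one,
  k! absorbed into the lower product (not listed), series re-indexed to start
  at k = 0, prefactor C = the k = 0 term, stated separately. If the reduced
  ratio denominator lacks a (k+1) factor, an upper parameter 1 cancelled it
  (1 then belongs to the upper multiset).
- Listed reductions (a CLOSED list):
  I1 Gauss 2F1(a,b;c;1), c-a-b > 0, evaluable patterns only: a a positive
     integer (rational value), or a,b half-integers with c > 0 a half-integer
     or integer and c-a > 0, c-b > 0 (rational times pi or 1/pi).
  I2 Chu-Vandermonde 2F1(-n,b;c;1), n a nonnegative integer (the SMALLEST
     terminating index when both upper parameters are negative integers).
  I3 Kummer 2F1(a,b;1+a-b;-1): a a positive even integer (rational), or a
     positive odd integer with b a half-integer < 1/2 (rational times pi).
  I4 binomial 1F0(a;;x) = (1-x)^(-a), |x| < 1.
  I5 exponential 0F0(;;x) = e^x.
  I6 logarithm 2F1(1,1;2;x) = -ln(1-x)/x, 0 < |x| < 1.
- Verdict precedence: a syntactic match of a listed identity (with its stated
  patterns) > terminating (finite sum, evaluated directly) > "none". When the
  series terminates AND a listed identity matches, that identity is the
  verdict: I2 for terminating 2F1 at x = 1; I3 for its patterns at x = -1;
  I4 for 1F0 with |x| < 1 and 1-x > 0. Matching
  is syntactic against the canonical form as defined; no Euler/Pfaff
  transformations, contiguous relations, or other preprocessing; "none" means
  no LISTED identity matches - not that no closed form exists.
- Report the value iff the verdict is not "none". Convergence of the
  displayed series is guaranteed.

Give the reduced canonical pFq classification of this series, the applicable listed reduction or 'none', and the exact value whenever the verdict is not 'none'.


Classification (C = -\frac{3}{7}): 1F1 with upper {-12}, lower {\frac{1}{3}}, argument x = 1. Verdict: terminating - upper parameter -12 makes this a finite sum (last index 12), evaluated exactly. Its exact value is -\frac{97428261094743}{125728675072000}.

Key observation: t_0 = -\frac{3}{7} here, and (1)_k (C = -3/7) is k! itself.
Step ratio: r(k) = 1 * (k-12) / [(k+\frac{1}{3}) (k+1)] - poly over poly, x = 1 from leading terms; C = -\frac{3}{7} at k = 0.
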